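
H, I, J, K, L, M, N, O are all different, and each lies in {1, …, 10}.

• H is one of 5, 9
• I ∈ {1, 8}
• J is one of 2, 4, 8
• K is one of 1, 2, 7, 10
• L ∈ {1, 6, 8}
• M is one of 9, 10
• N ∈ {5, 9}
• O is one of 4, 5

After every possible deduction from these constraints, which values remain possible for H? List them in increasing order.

5, 9

The 2 variables H and N are confined to {5, 9}, which locks those values in; drop them from M, O.
M's domain is down to {10}, so M = 10. Eliminate 10 elsewhere: K.
O's domain is down to {4}, so O = 4. Eliminate 4 elsewhere: J.
No further eliminations apply; H can still be any of 5, 9.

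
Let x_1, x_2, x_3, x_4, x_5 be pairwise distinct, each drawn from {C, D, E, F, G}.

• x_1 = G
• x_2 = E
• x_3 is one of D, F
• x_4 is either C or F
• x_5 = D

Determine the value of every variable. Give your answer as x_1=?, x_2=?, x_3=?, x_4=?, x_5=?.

x_1 must be G (only option left).
x_2 has just one choice, so x_2 = E.
x_5 has just one choice, so x_5 = D. Eliminate D elsewhere: x_3.
x_3 must be F (only option left). Strike F from x_4.
x_4 must be C (only option left).

x_1=G, x_2=E, x_3=F, x_4=C, x_5=D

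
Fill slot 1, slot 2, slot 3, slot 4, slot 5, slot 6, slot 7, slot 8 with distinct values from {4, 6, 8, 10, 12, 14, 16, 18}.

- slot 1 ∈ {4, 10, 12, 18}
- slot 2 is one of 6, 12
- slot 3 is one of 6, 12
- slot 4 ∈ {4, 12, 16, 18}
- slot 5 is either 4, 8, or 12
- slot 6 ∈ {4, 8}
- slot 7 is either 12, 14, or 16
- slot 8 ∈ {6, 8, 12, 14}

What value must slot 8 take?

14

The 8 variables draw from only 8 values {4, 6, 8, 10, 12, 14, 16, 18}, so each is used; only slot 1 can be 10, hence slot 1 = 10.
The 7 still-open variables draw from only 7 values {4, 6, 8, 12, 14, 16, 18}, so each is used; only slot 4 can be 18, hence slot 4 = 18.
Among the 6 still-open variables, 16 fits only slot 7 (and all 6 values in {4, 6, 8, 12, 14, 16} must be used), so slot 7 = 16.
The 5 still-open variables draw from only 5 values {4, 6, 8, 12, 14}, so each is used; only slot 8 can be 14, hence slot 8 = 14.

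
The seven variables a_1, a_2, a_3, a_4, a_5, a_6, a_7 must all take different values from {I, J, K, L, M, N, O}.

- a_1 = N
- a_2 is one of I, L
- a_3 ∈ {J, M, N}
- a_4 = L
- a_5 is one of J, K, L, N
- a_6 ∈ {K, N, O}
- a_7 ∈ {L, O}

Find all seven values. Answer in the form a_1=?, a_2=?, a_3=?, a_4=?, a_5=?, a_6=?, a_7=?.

a_1 must be N (only option left). So a_3, a_5, a_6 can't be N.
a_4 has just one choice, so a_4 = L. Strike L from a_2, a_5, a_7.
a_7 must be O (only option left). Eliminate O elsewhere: a_6.
That leaves a_2 = I.
a_6 must be K (only option left). Strike K from a_5.
a_5's domain is down to {J}, so a_5 = J. So a_3 can't be J.
a_3 has just one choice, so a_3 = M.

a_1=N, a_2=I, a_3=M, a_4=L, a_5=J, a_6=K, a_7=O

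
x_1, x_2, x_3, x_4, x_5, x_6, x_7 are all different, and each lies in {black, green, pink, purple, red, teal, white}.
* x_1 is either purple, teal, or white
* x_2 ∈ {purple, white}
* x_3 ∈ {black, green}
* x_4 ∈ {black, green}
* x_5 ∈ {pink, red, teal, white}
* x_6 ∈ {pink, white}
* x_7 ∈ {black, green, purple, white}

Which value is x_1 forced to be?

teal

The 7 variables draw from only 7 values {black, green, pink, purple, red, teal, white}, so each is used; only x_5 can be red, hence x_5 = red.
Among the 6 still-open variables, pink fits only x_6 (and all 6 values in {black, green, pink, purple, teal, white} must be used), so x_6 = pink.
Among the 5 still-open variables, teal fits only x_1 (and all 5 values in {black, green, purple, teal, white} must be used), so x_1 = teal.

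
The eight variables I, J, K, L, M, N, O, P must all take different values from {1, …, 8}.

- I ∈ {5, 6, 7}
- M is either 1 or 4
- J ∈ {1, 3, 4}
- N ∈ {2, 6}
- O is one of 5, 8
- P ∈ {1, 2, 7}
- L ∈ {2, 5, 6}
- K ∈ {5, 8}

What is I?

The 8 variables together cover exactly {1, 2, 3, 4, 5, 6, 7, 8} — 8 values for 8 variables — and 3 appears only in J's list, so J = 3.
The 7 still-open variables together cover exactly {1, 2, 4, 5, 6, 7, 8} — 7 values for 7 variables — and 4 appears only in M's list, so M = 4.
The 6 still-open variables together cover exactly {1, 2, 5, 6, 7, 8} — 6 values for 6 variables — and 1 appears only in P's list, so P = 1.
Among the 5 still-open variables, 7 fits only I (and all 5 values in {2, 5, 6, 7, 8} must be used), so I = 7.

7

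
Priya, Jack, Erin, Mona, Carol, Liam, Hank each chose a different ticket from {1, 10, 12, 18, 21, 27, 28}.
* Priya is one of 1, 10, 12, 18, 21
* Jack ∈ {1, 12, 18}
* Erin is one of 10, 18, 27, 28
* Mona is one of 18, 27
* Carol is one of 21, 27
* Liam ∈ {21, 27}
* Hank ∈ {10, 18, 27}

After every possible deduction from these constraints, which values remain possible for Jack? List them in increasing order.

1, 12

Among the 7 variables, 28 fits only Erin (and all 7 values in {1, 10, 12, 18, 21, 27, 28} must be used), so Erin = 28.
Carol and Liam share exactly the 2 values {21, 27}; by pigeonhole those values go to them, so strike 21, 27 from Priya, Mona, Hank.
Mona must be 18 (only option left). Remove 18 from Priya, Jack, Hank.
Hank has just one choice, so Hank = 10. Remove 10 from Priya.
No further eliminations apply; Jack can still be any of 1, 12.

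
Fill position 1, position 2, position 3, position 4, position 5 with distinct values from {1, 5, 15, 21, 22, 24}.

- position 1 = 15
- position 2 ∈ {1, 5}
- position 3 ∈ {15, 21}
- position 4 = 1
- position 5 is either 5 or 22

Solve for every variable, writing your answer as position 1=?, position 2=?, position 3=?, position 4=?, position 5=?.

position 1=15, position 2=5, position 3=21, position 4=1, position 5=22

position 1 must be 15 (only option left). So position 3 can't be 15.
position 3 must be 21 (only option left).
position 4's domain is down to {1}, so position 4 = 1. Strike 1 from position 2.
position 2's domain is down to {5}, so position 2 = 5. Eliminate 5 elsewhere: position 5.
position 5 has just one choice, so position 5 = 22.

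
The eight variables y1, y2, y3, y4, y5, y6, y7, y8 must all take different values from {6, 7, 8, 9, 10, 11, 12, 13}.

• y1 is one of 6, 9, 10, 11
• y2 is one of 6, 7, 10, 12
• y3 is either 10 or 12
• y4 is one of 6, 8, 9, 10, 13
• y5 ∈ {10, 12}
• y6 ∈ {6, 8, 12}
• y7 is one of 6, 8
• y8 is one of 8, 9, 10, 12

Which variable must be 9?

Among the 8 variables, 7 fits only y2 (and all 8 values in {6, 7, 8, 9, 10, 11, 12, 13} must be used), so y2 = 7.
Among the 7 still-open variables, 11 fits only y1 (and all 7 values in {6, 8, 9, 10, 11, 12, 13} must be used), so y1 = 11.
Among the 6 still-open variables, 13 fits only y4 (and all 6 values in {6, 8, 9, 10, 12, 13} must be used), so y4 = 13.
Among the 5 still-open variables, 9 fits only y8 (and all 5 values in {6, 8, 9, 10, 12} must be used), so y8 = 9.

y8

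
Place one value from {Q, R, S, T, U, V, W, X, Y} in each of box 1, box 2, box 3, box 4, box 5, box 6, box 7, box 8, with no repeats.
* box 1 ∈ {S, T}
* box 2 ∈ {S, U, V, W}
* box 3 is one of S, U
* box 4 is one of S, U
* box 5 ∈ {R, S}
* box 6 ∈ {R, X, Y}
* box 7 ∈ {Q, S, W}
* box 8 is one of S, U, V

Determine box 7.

box 3 and box 4 between them cover only {S, U} — a naked pair. Remove those values from box 1, box 2, box 5, box 7, box 8.
box 1's domain is down to {T}, so box 1 = T.
box 5's domain is down to {R}, so box 5 = R. Remove R from box 6.
That leaves box 8 = V. Strike V from box 2.
box 2 must be W (only option left). Remove W from box 7.
So box 7 = Q.

Q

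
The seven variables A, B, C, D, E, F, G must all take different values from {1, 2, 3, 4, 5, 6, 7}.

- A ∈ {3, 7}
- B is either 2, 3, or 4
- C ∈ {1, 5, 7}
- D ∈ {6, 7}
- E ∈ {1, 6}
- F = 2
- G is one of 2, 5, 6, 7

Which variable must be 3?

A

F's domain is down to {2}, so F = 2. Remove 2 from B, G.
The 6 still-open variables together cover exactly {1, 3, 4, 5, 6, 7} — 6 values for 6 variables — and 4 appears only in B's list, so B = 4.
Among the 5 still-open variables, 3 fits only A (and all 5 values in {1, 3, 5, 6, 7} must be used), so A = 3.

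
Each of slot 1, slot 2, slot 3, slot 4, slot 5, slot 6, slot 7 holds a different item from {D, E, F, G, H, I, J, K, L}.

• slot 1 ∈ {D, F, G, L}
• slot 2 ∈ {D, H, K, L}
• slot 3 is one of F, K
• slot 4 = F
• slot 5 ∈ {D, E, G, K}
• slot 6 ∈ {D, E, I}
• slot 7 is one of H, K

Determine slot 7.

H

slot 4 has just one choice, so slot 4 = F. So slot 1, slot 3 can't be F.
slot 3 has just one choice, so slot 3 = K. So slot 2, slot 5, slot 7 can't be K.
So slot 7 = H.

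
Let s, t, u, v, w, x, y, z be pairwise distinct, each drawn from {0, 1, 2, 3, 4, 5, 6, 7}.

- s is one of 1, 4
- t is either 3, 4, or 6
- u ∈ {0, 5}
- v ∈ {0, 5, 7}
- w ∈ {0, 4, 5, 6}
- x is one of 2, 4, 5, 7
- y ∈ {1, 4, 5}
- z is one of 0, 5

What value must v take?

The 8 variables together cover exactly {0, 1, 2, 3, 4, 5, 6, 7} — 8 values for 8 variables — and 2 appears only in x's list, so x = 2.
Among the 7 still-open variables, 3 fits only t (and all 7 values in {0, 1, 3, 4, 5, 6, 7} must be used), so t = 3.
The 6 still-open variables together cover exactly {0, 1, 4, 5, 6, 7} — 6 values for 6 variables — and 6 appears only in w's list, so w = 6.
The 5 still-open variables together cover exactly {0, 1, 4, 5, 7} — 5 values for 5 variables — and 7 appears only in v's list, so v = 7.

7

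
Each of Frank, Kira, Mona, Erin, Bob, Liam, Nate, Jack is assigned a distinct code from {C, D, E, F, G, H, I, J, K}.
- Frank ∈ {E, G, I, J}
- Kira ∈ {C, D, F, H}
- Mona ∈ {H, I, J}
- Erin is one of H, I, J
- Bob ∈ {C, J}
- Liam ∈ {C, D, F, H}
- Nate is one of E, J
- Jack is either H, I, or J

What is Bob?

C

The 8 variables draw from only 8 values {C, D, E, F, G, H, I, J}, so each is used; only Frank can be G, hence Frank = G.
Among the 7 still-open variables, E fits only Nate (and all 7 values in {C, D, E, F, H, I, J} must be used), so Nate = E.
Mona, Erin, Jack between them cover only {H, I, J} — a naked triple. Remove those values from Kira, Bob, Liam.
So Bob = C.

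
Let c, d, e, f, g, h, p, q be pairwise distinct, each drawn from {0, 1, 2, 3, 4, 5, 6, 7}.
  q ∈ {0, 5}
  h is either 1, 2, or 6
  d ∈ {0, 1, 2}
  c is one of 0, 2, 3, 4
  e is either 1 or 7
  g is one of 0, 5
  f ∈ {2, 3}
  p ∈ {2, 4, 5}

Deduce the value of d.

1

Among the 8 variables, 6 fits only h (and all 8 values in {0, 1, 2, 3, 4, 5, 6, 7} must be used), so h = 6.
The 7 still-open variables draw from only 7 values {0, 1, 2, 3, 4, 5, 7}, so each is used; only e can be 7, hence e = 7.
The 6 still-open variables draw from only 6 values {0, 1, 2, 3, 4, 5}, so each is used; only d can be 1, hence d = 1.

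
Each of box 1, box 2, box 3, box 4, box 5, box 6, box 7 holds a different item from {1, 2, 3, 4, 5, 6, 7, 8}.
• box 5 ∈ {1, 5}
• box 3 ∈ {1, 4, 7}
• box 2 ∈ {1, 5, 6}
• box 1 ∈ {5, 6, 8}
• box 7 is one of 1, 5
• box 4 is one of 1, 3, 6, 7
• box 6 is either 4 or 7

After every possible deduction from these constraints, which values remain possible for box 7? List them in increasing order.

1, 5

Among the 7 variables, 3 fits only box 4 (and all 7 values in {1, 3, 4, 5, 6, 7, 8} must be used), so box 4 = 3.
The 6 still-open variables together cover exactly {1, 4, 5, 6, 7, 8} — 6 values for 6 variables — and 8 appears only in box 1's list, so box 1 = 8.
The 5 still-open variables together cover exactly {1, 4, 5, 6, 7} — 5 values for 5 variables — and 6 appears only in box 2's list, so box 2 = 6.
box 5 and box 7 share exactly the 2 values {1, 5}; by pigeonhole those values go to them, so strike 1, 5 from box 3.
No further eliminations apply; box 7 can still be any of 1, 5.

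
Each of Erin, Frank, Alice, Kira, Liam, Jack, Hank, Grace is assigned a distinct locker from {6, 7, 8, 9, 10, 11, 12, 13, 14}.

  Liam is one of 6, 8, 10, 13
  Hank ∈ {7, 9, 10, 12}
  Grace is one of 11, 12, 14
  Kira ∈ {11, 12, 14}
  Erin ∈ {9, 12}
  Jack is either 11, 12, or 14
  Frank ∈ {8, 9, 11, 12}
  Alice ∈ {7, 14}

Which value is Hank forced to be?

Kira, Jack, Grace share exactly the 3 values {11, 12, 14}; by pigeonhole those values go to them, so strike 11, 12, 14 from Erin, Frank, Alice, Hank.
That leaves Erin = 9. Remove 9 from Frank, Hank.
Frank has just one choice, so Frank = 8. Remove 8 from Liam.
Alice must be 7 (only option left). Remove 7 from Hank.
So Hank = 10.

10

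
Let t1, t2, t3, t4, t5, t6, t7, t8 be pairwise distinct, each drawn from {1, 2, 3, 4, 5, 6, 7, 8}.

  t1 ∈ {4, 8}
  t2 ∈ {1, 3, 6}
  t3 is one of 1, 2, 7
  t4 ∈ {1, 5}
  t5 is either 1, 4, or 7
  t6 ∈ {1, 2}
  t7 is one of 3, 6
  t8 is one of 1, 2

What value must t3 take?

7

The 8 variables draw from only 8 values {1, 2, 3, 4, 5, 6, 7, 8}, so each is used; only t4 can be 5, hence t4 = 5.
The 7 still-open variables draw from only 7 values {1, 2, 3, 4, 6, 7, 8}, so each is used; only t1 can be 8, hence t1 = 8.
The 6 still-open variables together cover exactly {1, 2, 3, 4, 6, 7} — 6 values for 6 variables — and 4 appears only in t5's list, so t5 = 4.
The 5 still-open variables draw from only 5 values {1, 2, 3, 6, 7}, so each is used; only t3 can be 7, hence t3 = 7.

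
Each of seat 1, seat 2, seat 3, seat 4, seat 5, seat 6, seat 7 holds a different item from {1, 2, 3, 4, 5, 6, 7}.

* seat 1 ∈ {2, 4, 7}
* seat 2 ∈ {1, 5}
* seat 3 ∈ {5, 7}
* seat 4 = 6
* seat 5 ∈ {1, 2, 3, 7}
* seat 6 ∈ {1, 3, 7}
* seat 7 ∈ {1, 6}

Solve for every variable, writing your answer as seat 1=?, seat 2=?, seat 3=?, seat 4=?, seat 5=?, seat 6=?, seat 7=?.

seat 4 has just one choice, so seat 4 = 6. Remove 6 from seat 7.
seat 7 must be 1 (only option left). Remove 1 from seat 2, seat 5, seat 6.
seat 2 has just one choice, so seat 2 = 5. So seat 3 can't be 5.
seat 3's domain is down to {7}, so seat 3 = 7. Remove 7 from seat 1, seat 5, seat 6.
seat 6's domain is down to {3}, so seat 6 = 3. So seat 5 can't be 3.
That leaves seat 5 = 2. Strike 2 from seat 1.
That leaves seat 1 = 4.

seat 1=4, seat 2=5, seat 3=7, seat 4=6, seat 5=2, seat 6=3, seat 7=1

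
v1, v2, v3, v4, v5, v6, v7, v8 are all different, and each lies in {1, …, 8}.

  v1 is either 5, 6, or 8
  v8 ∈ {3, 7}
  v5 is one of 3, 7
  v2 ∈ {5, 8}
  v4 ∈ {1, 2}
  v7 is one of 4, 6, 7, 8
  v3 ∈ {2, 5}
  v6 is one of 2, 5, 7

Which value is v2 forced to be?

8

The 8 variables together cover exactly {1, 2, 3, 4, 5, 6, 7, 8} — 8 values for 8 variables — and 1 appears only in v4's list, so v4 = 1.
The 7 still-open variables together cover exactly {2, 3, 4, 5, 6, 7, 8} — 7 values for 7 variables — and 4 appears only in v7's list, so v7 = 4.
The 6 still-open variables draw from only 6 values {2, 3, 5, 6, 7, 8}, so each is used; only v1 can be 6, hence v1 = 6.
The 5 still-open variables draw from only 5 values {2, 3, 5, 7, 8}, so each is used; only v2 can be 8, hence v2 = 8.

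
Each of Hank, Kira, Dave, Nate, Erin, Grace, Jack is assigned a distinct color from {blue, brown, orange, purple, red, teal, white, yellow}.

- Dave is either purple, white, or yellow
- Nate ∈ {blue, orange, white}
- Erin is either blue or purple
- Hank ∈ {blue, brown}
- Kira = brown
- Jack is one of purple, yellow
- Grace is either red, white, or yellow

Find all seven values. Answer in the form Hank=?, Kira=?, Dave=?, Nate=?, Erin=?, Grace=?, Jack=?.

Kira must be brown (only option left). Remove brown from Hank.
Hank has just one choice, so Hank = blue. Strike blue from Nate, Erin.
Erin's domain is down to {purple}, so Erin = purple. Strike purple from Dave, Jack.
That leaves Jack = yellow. So Dave, Grace can't be yellow.
Dave's domain is down to {white}, so Dave = white. Strike white from Nate, Grace.
Nate must be orange (only option left).
Grace has just one choice, so Grace = red.

Hank=blue, Kira=brown, Dave=white, Nate=orange, Erin=purple, Grace=red, Jack=yellow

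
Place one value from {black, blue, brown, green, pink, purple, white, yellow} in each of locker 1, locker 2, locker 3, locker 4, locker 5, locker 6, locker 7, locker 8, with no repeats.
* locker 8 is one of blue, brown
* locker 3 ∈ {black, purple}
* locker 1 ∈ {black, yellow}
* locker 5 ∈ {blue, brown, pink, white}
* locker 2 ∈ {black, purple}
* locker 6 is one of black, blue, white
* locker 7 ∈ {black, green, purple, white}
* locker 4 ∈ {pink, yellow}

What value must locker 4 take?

Among the 8 variables, green fits only locker 7 (and all 8 values in {black, blue, brown, green, pink, purple, white, yellow} must be used), so locker 7 = green.
locker 2 and locker 3 share exactly the 2 values {black, purple}; by pigeonhole those values go to them, so strike black, purple from locker 1, locker 6.
locker 1 has just one choice, so locker 1 = yellow. Eliminate yellow elsewhere: locker 4.
So locker 4 = pink.

pink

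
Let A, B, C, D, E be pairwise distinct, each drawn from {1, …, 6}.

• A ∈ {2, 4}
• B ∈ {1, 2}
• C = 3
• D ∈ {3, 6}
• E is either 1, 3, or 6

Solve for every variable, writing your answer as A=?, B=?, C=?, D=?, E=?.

A=4, B=2, C=3, D=6, E=1

C has just one choice, so C = 3. Eliminate 3 elsewhere: D, E.
D's domain is down to {6}, so D = 6. Strike 6 from E.
E has just one choice, so E = 1. Strike 1 from B.
B has just one choice, so B = 2. Remove 2 from A.
That leaves A = 4.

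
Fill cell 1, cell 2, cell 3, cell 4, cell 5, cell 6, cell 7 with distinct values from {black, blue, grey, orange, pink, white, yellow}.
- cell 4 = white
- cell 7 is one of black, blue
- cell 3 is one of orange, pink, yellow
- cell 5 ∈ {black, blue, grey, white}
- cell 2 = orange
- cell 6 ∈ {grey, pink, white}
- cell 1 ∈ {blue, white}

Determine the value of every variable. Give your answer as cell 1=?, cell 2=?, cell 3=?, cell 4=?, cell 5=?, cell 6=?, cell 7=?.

cell 1=blue, cell 2=orange, cell 3=yellow, cell 4=white, cell 5=grey, cell 6=pink, cell 7=black

cell 2 must be orange (only option left). Remove orange from cell 3.
cell 4 has just one choice, so cell 4 = white. Strike white from cell 1, cell 5, cell 6.
cell 1 must be blue (only option left). Strike blue from cell 5, cell 7.
cell 7 has just one choice, so cell 7 = black. Remove black from cell 5.
cell 5 must be grey (only option left). Remove grey from cell 6.
cell 6's domain is down to {pink}, so cell 6 = pink. Eliminate pink elsewhere: cell 3.
cell 3 has just one choice, so cell 3 = yellow.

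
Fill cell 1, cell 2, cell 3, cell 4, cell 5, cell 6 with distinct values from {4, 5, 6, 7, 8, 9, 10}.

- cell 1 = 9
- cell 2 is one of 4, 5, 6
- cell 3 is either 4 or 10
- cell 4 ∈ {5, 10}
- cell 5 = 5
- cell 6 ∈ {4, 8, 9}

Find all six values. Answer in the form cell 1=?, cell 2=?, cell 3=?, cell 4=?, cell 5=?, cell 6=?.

cell 1 has just one choice, so cell 1 = 9. So cell 6 can't be 9.
cell 5's domain is down to {5}, so cell 5 = 5. So cell 2, cell 4 can't be 5.
cell 4 must be 10 (only option left). Remove 10 from cell 3.
cell 3 has just one choice, so cell 3 = 4. So cell 2, cell 6 can't be 4.
cell 6's domain is down to {8}, so cell 6 = 8.
cell 2's domain is down to {6}, so cell 2 = 6.

cell 1=9, cell 2=6, cell 3=4, cell 4=10, cell 5=5, cell 6=8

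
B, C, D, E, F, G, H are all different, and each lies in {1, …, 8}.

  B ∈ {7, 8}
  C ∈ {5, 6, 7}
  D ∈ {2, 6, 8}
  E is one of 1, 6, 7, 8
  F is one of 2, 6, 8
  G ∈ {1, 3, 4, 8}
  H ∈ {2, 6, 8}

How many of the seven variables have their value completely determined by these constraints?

D, F, H share exactly the 3 values {2, 6, 8}; by pigeonhole those values go to them, so strike 2, 6, 8 from B, C, E, G.
That leaves B = 7. Strike 7 from C, E.
C has just one choice, so C = 5.
That leaves E = 1. Strike 1 from G.
Determined: B=7, C=5, E=1. The other variables each still have more than one consistent value. That makes 3.

3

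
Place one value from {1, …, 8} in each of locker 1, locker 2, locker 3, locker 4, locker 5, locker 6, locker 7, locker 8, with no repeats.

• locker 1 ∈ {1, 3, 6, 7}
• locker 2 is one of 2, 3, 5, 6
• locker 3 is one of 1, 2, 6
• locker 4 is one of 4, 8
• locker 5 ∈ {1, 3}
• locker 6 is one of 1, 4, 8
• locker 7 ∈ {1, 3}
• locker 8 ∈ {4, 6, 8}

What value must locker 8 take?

Among the 8 variables, 5 fits only locker 2 (and all 8 values in {1, 2, 3, 4, 5, 6, 7, 8} must be used), so locker 2 = 5.
The 7 still-open variables draw from only 7 values {1, 2, 3, 4, 6, 7, 8}, so each is used; only locker 3 can be 2, hence locker 3 = 2.
The 6 still-open variables together cover exactly {1, 3, 4, 6, 7, 8} — 6 values for 6 variables — and 7 appears only in locker 1's list, so locker 1 = 7.
Among the 5 still-open variables, 6 fits only locker 8 (and all 5 values in {1, 3, 4, 6, 8} must be used), so locker 8 = 6.

6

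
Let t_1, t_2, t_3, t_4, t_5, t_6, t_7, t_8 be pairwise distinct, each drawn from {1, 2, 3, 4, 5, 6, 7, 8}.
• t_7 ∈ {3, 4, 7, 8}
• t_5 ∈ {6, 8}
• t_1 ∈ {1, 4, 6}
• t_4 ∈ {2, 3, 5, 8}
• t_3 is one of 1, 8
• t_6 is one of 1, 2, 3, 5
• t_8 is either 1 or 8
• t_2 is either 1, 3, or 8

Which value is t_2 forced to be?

The 8 variables together cover exactly {1, 2, 3, 4, 5, 6, 7, 8} — 8 values for 8 variables — and 7 appears only in t_7's list, so t_7 = 7.
The 7 still-open variables together cover exactly {1, 2, 3, 4, 5, 6, 8} — 7 values for 7 variables — and 4 appears only in t_1's list, so t_1 = 4.
The 6 still-open variables together cover exactly {1, 2, 3, 5, 6, 8} — 6 values for 6 variables — and 6 appears only in t_5's list, so t_5 = 6.
t_3 and t_8 between them cover only {1, 8} — a naked pair. Remove those values from t_2, t_4, t_6.
So t_2 = 3.

3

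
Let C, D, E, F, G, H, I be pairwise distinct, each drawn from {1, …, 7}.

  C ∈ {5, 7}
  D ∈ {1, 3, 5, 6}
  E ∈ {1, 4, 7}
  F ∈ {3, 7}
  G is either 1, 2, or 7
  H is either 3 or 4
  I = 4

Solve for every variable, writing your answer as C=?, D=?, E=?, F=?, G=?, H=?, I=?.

C=5, D=6, E=1, F=7, G=2, H=3, I=4

I has just one choice, so I = 4. Strike 4 from E, H.
H must be 3 (only option left). Strike 3 from D, F.
F's domain is down to {7}, so F = 7. Strike 7 from C, E, G.
C has just one choice, so C = 5. Strike 5 from D.
E must be 1 (only option left). So D, G can't be 1.
G's domain is down to {2}, so G = 2.
D has just one choice, so D = 6.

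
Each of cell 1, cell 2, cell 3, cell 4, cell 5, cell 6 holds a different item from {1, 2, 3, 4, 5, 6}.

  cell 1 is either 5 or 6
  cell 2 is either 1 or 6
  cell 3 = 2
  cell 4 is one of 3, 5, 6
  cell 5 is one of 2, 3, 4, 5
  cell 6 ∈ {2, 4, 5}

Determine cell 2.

cell 3's domain is down to {2}, so cell 3 = 2. Strike 2 from cell 5, cell 6.
The 5 still-open variables draw from only 5 values {1, 3, 4, 5, 6}, so each is used; only cell 2 can be 1, hence cell 2 = 1.

1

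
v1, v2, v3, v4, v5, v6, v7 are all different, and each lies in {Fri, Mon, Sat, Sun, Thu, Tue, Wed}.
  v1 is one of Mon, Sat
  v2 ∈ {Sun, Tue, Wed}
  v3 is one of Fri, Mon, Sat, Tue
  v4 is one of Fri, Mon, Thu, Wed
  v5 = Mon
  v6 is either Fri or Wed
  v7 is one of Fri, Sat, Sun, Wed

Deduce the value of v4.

Thu

v5 must be Mon (only option left). Remove Mon from v1, v3, v4.
v1's domain is down to {Sat}, so v1 = Sat. So v3, v7 can't be Sat.
Among the 5 still-open variables, Thu fits only v4 (and all 5 values in {Fri, Sun, Thu, Tue, Wed} must be used), so v4 = Thu.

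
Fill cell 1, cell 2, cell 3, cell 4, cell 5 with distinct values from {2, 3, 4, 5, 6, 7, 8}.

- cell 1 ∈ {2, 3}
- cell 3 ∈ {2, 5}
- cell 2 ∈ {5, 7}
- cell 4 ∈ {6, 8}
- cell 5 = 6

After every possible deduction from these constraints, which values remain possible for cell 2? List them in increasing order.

5, 7

cell 5 has just one choice, so cell 5 = 6. So cell 4 can't be 6.
cell 4 has just one choice, so cell 4 = 8.
No further eliminations apply; cell 2 can still be any of 5, 7.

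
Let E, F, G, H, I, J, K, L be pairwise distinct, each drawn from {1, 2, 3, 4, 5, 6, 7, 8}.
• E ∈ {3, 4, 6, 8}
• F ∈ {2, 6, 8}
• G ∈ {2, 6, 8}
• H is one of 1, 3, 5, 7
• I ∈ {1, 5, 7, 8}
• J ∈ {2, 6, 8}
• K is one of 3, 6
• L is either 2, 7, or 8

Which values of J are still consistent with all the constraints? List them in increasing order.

The 8 variables together cover exactly {1, 2, 3, 4, 5, 6, 7, 8} — 8 values for 8 variables — and 4 appears only in E's list, so E = 4.
F, G, J between them cover only {2, 6, 8} — a naked triple. Remove those values from I, K, L.
K has just one choice, so K = 3. Remove 3 from H.
L must be 7 (only option left). Eliminate 7 elsewhere: H, I.
No further eliminations apply; J can still be any of 2, 6, 8.

2, 6, 8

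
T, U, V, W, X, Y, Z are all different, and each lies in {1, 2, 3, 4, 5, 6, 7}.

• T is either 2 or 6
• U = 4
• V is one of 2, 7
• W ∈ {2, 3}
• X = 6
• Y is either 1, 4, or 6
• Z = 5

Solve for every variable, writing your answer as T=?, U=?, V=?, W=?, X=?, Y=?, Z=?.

T=2, U=4, V=7, W=3, X=6, Y=1, Z=5

U has just one choice, so U = 4. Remove 4 from Y.
X has just one choice, so X = 6. Remove 6 from T, Y.
Y must be 1 (only option left).
Z has just one choice, so Z = 5.
That leaves T = 2. Remove 2 from V, W.
V has just one choice, so V = 7.
W must be 3 (only option left).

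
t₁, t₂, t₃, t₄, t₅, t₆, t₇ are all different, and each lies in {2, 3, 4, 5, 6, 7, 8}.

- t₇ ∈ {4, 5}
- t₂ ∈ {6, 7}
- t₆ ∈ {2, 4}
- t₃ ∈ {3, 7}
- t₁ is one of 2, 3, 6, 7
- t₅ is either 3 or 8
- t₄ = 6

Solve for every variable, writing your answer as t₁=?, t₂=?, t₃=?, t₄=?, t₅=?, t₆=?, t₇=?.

t₁=2, t₂=7, t₃=3, t₄=6, t₅=8, t₆=4, t₇=5

t₄'s domain is down to {6}, so t₄ = 6. Eliminate 6 elsewhere: t₁, t₂.
t₂ must be 7 (only option left). So t₁, t₃ can't be 7.
That leaves t₃ = 3. Remove 3 from t₁, t₅.
t₅'s domain is down to {8}, so t₅ = 8.
t₁ must be 2 (only option left). Eliminate 2 elsewhere: t₆.
That leaves t₆ = 4. Eliminate 4 elsewhere: t₇.
t₇'s domain is down to {5}, so t₇ = 5.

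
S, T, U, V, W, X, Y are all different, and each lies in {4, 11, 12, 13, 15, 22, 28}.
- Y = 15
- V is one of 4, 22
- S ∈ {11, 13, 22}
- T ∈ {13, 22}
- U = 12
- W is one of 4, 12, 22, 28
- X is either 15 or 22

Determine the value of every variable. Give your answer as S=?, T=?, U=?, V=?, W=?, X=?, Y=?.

U's domain is down to {12}, so U = 12. Remove 12 from W.
Y's domain is down to {15}, so Y = 15. Remove 15 from X.
X's domain is down to {22}, so X = 22. So S, T, V, W can't be 22.
T must be 13 (only option left). Remove 13 from S.
V has just one choice, so V = 4. Eliminate 4 elsewhere: W.
W's domain is down to {28}, so W = 28.
S's domain is down to {11}, so S = 11.

S=11, T=13, U=12, V=4, W=28, X=22, Y=15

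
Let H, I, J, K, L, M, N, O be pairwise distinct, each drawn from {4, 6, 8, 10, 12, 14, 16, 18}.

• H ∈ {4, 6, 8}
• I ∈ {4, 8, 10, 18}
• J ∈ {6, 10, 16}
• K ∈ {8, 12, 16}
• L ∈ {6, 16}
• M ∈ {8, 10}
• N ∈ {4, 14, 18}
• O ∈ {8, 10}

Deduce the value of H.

The 8 variables together cover exactly {4, 6, 8, 10, 12, 14, 16, 18} — 8 values for 8 variables — and 12 appears only in K's list, so K = 12.
The 7 still-open variables draw from only 7 values {4, 6, 8, 10, 14, 16, 18}, so each is used; only N can be 14, hence N = 14.
The 6 still-open variables draw from only 6 values {4, 6, 8, 10, 16, 18}, so each is used; only I can be 18, hence I = 18.
Among the 5 still-open variables, 4 fits only H (and all 5 values in {4, 6, 8, 10, 16} must be used), so H = 4.

4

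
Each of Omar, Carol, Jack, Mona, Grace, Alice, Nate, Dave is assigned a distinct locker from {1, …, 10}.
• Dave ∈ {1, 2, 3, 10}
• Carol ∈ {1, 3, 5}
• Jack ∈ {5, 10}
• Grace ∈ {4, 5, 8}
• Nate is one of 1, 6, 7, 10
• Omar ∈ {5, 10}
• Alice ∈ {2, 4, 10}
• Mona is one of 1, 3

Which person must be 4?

Alice

Omar and Jack between them cover only {5, 10} — a naked pair. Remove those values from Carol, Grace, Alice, Nate, Dave.
The 2 variables Carol and Mona are confined to {1, 3}, which locks those values in; drop them from Nate, Dave.
Dave has just one choice, so Dave = 2. So Alice can't be 2.
So 4 goes to Alice.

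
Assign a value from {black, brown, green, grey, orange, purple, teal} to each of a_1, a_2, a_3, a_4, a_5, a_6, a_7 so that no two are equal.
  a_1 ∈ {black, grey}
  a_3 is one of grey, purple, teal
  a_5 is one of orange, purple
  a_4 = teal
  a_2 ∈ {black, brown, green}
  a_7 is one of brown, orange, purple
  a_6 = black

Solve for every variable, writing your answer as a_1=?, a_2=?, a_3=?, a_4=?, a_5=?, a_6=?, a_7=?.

a_1=grey, a_2=green, a_3=purple, a_4=teal, a_5=orange, a_6=black, a_7=brown

a_4's domain is down to {teal}, so a_4 = teal. Remove teal from a_3.
a_6 must be black (only option left). Strike black from a_1, a_2.
a_1 must be grey (only option left). Eliminate grey elsewhere: a_3.
That leaves a_3 = purple. Remove purple from a_5, a_7.
a_5's domain is down to {orange}, so a_5 = orange. Eliminate orange elsewhere: a_7.
a_7 must be brown (only option left). Strike brown from a_2.
That leaves a_2 = green.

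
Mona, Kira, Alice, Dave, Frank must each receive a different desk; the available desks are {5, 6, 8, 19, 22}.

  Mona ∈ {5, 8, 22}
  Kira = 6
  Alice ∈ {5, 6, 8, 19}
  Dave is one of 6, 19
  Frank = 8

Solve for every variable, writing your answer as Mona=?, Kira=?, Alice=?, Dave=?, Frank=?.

Mona=22, Kira=6, Alice=5, Dave=19, Frank=8

Kira has just one choice, so Kira = 6. Eliminate 6 elsewhere: Alice, Dave.
Dave must be 19 (only option left). So Alice can't be 19.
Frank must be 8 (only option left). So Mona, Alice can't be 8.
Alice must be 5 (only option left). Remove 5 from Mona.
That leaves Mona = 22.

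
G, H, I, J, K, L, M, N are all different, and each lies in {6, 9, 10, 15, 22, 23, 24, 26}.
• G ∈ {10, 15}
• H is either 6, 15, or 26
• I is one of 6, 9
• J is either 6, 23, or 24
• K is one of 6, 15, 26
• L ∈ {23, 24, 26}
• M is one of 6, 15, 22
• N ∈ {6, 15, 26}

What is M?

Among the 8 variables, 9 fits only I (and all 8 values in {6, 9, 10, 15, 22, 23, 24, 26} must be used), so I = 9.
Among the 7 still-open variables, 10 fits only G (and all 7 values in {6, 10, 15, 22, 23, 24, 26} must be used), so G = 10.
Among the 6 still-open variables, 22 fits only M (and all 6 values in {6, 15, 22, 23, 24, 26} must be used), so M = 22.

22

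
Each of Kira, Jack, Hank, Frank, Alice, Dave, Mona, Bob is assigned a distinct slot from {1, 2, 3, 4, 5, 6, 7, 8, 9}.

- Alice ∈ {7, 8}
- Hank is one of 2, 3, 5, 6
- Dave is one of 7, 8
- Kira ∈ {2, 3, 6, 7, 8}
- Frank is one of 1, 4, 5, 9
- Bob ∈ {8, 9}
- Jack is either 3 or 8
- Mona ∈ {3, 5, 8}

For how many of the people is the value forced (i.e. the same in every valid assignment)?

3

Alice and Dave share exactly the 2 values {7, 8}; by pigeonhole those values go to them, so strike 7, 8 from Kira, Jack, Mona, Bob.
Jack has just one choice, so Jack = 3. So Kira, Hank, Mona can't be 3.
Mona has just one choice, so Mona = 5. Remove 5 from Hank, Frank.
Bob's domain is down to {9}, so Bob = 9. Eliminate 9 elsewhere: Frank.
Determined: Jack=3, Mona=5, Bob=9. The other people each still have more than one consistent value. That makes 3.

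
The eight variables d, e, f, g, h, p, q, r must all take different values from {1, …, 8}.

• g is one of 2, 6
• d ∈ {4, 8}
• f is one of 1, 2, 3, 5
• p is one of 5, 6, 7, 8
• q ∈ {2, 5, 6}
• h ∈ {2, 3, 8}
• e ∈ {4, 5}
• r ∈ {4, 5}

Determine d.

8

Among the 8 variables, 1 fits only f (and all 8 values in {1, 2, 3, 4, 5, 6, 7, 8} must be used), so f = 1.
The 7 still-open variables draw from only 7 values {2, 3, 4, 5, 6, 7, 8}, so each is used; only h can be 3, hence h = 3.
Among the 6 still-open variables, 7 fits only p (and all 6 values in {2, 4, 5, 6, 7, 8} must be used), so p = 7.
Among the 5 still-open variables, 8 fits only d (and all 5 values in {2, 4, 5, 6, 8} must be used), so d = 8.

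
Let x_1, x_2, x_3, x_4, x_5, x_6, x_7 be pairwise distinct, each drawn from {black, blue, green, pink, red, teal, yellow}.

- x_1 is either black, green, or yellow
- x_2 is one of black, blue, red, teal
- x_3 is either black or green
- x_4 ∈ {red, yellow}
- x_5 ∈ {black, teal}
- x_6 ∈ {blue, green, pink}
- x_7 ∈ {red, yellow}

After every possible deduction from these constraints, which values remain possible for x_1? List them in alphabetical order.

black, green

The 7 variables together cover exactly {black, blue, green, pink, red, teal, yellow} — 7 values for 7 variables — and pink appears only in x_6's list, so x_6 = pink.
The 6 still-open variables draw from only 6 values {black, blue, green, red, teal, yellow}, so each is used; only x_2 can be blue, hence x_2 = blue.
Among the 5 still-open variables, teal fits only x_5 (and all 5 values in {black, green, red, teal, yellow} must be used), so x_5 = teal.
x_4 and x_7 share exactly the 2 values {red, yellow}; by pigeonhole those values go to them, so strike red, yellow from x_1.
No further eliminations apply; x_1 can still be any of black, green.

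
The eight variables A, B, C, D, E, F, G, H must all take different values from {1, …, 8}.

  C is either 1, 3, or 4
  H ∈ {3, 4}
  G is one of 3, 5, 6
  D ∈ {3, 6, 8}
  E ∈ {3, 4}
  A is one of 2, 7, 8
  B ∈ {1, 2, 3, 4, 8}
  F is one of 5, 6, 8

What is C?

The 8 variables draw from only 8 values {1, 2, 3, 4, 5, 6, 7, 8}, so each is used; only A can be 7, hence A = 7.
The 7 still-open variables together cover exactly {1, 2, 3, 4, 5, 6, 8} — 7 values for 7 variables — and 2 appears only in B's list, so B = 2.
The 6 still-open variables together cover exactly {1, 3, 4, 5, 6, 8} — 6 values for 6 variables — and 1 appears only in C's list, so C = 1.

1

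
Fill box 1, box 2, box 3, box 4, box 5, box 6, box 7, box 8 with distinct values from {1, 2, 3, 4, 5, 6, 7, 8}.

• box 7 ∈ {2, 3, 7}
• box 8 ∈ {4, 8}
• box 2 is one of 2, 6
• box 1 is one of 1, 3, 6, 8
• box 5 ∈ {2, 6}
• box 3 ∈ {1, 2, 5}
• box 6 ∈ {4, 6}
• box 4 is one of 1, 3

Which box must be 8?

box 8

The 8 variables together cover exactly {1, 2, 3, 4, 5, 6, 7, 8} — 8 values for 8 variables — and 5 appears only in box 3's list, so box 3 = 5.
The 7 still-open variables together cover exactly {1, 2, 3, 4, 6, 7, 8} — 7 values for 7 variables — and 7 appears only in box 7's list, so box 7 = 7.
box 2 and box 5 share exactly the 2 values {2, 6}; by pigeonhole those values go to them, so strike 2, 6 from box 1, box 6.
That leaves box 6 = 4. Remove 4 from box 8.
So 8 goes to box 8.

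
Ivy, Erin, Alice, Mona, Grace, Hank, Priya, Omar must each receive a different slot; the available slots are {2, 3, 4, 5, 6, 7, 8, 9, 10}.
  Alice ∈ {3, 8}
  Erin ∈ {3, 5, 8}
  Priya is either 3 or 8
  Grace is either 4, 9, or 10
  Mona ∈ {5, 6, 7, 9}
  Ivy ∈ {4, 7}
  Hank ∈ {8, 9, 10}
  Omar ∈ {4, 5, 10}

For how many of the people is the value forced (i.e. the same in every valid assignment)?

The 8 variables draw from only 8 values {3, 4, 5, 6, 7, 8, 9, 10}, so each is used; only Mona can be 6, hence Mona = 6.
The 7 still-open variables together cover exactly {3, 4, 5, 7, 8, 9, 10} — 7 values for 7 variables — and 7 appears only in Ivy's list, so Ivy = 7.
The 2 variables Alice and Priya are confined to {3, 8}, which locks those values in; drop them from Erin, Hank.
Erin has just one choice, so Erin = 5. Eliminate 5 elsewhere: Omar.
Determined: Ivy=7, Erin=5, Mona=6. The other people each still have more than one consistent value. That makes 3.

3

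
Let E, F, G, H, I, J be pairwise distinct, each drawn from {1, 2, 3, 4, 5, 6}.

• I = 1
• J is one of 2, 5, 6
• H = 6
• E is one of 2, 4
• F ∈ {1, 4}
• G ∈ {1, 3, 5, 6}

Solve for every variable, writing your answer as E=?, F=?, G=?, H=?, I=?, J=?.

E=2, F=4, G=3, H=6, I=1, J=5

H's domain is down to {6}, so H = 6. Eliminate 6 elsewhere: G, J.
I's domain is down to {1}, so I = 1. Remove 1 from F, G.
That leaves F = 4. Eliminate 4 elsewhere: E.
E must be 2 (only option left). Eliminate 2 elsewhere: J.
J must be 5 (only option left). So G can't be 5.
G must be 3 (only option left).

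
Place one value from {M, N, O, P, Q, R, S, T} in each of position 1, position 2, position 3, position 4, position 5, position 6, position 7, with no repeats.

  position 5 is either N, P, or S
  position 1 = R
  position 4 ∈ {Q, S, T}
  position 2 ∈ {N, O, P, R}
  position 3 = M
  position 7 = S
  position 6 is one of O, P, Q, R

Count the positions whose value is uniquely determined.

position 1 must be R (only option left). Eliminate R elsewhere: position 2, position 6.
position 3 has just one choice, so position 3 = M.
position 7 must be S (only option left). Remove S from position 4, position 5.
Determined: position 1=R, position 3=M, position 7=S. The other positions each still have more than one consistent value. That makes 3.

3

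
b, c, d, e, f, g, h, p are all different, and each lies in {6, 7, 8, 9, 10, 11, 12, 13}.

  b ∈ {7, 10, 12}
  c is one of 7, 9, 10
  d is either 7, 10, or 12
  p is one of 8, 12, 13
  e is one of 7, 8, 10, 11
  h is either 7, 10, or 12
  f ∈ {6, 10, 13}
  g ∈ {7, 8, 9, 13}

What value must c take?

The 8 variables together cover exactly {6, 7, 8, 9, 10, 11, 12, 13} — 8 values for 8 variables — and 6 appears only in f's list, so f = 6.
The 7 still-open variables together cover exactly {7, 8, 9, 10, 11, 12, 13} — 7 values for 7 variables — and 11 appears only in e's list, so e = 11.
The 3 variables b, d, h are confined to {7, 10, 12}, which locks those values in; drop them from c, g, p.
So c = 9.

9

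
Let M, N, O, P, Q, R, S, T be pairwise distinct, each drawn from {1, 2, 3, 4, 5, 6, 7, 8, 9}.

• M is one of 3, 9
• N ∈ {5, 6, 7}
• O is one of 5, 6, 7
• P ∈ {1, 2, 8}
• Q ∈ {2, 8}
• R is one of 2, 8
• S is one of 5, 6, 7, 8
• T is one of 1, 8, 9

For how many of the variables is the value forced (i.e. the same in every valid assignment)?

3

Among the 8 variables, 3 fits only M (and all 8 values in {1, 2, 3, 5, 6, 7, 8, 9} must be used), so M = 3.
The 7 still-open variables together cover exactly {1, 2, 5, 6, 7, 8, 9} — 7 values for 7 variables — and 9 appears only in T's list, so T = 9.
The 6 still-open variables together cover exactly {1, 2, 5, 6, 7, 8} — 6 values for 6 variables — and 1 appears only in P's list, so P = 1.
Q and R between them cover only {2, 8} — a naked pair. Remove those values from S.
Determined: M=3, P=1, T=9. The other variables each still have more than one consistent value. That makes 3.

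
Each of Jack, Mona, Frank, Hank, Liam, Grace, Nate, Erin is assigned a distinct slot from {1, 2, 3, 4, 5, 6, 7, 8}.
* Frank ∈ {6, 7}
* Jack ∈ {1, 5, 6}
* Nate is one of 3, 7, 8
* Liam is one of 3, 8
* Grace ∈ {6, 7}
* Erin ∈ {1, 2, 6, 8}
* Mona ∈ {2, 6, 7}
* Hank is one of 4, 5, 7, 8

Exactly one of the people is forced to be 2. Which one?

Mona

The 8 variables together cover exactly {1, 2, 3, 4, 5, 6, 7, 8} — 8 values for 8 variables — and 4 appears only in Hank's list, so Hank = 4.
The 7 still-open variables draw from only 7 values {1, 2, 3, 5, 6, 7, 8}, so each is used; only Jack can be 5, hence Jack = 5.
The 6 still-open variables draw from only 6 values {1, 2, 3, 6, 7, 8}, so each is used; only Erin can be 1, hence Erin = 1.
The 5 still-open variables draw from only 5 values {2, 3, 6, 7, 8}, so each is used; only Mona can be 2, hence Mona = 2.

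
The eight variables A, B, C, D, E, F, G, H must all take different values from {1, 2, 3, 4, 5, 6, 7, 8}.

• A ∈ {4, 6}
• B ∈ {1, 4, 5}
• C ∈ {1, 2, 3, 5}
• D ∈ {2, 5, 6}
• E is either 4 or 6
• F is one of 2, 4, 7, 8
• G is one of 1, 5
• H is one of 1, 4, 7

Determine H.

The 8 variables draw from only 8 values {1, 2, 3, 4, 5, 6, 7, 8}, so each is used; only C can be 3, hence C = 3.
The 7 still-open variables together cover exactly {1, 2, 4, 5, 6, 7, 8} — 7 values for 7 variables — and 8 appears only in F's list, so F = 8.
The 6 still-open variables together cover exactly {1, 2, 4, 5, 6, 7} — 6 values for 6 variables — and 2 appears only in D's list, so D = 2.
Among the 5 still-open variables, 7 fits only H (and all 5 values in {1, 4, 5, 6, 7} must be used), so H = 7.

7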